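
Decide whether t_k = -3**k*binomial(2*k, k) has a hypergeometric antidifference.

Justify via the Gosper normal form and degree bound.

The ratio is 6*(2*k + 1)/(k + 1).
Take A(k)=12*k + 6, B(k)=k + 1, C(k)=1.
Set up (12*k + 6)·f(k+1) − (k)·f(k) − (1) = 0.
deg f ≤ -1 (via 1,1,0).
d = -1 < 0 ⇒ no nonzero polynomial f; not summable.

No; the degree bound rules out any f.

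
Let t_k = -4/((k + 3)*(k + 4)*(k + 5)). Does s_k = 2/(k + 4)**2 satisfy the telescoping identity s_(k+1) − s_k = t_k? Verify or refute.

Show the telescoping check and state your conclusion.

s_(k+1) = 2/(k + 5)**2
s_(k+1) − s_k = 2/(k + 5)**2 - 2/(k + 4)**2
(s_(k+1) − s_k) − t_k = 2*(3*k + 13)/(k**5 + 21*k**4 + 175*k**3 + 723*k**2 + 1480*k + 1200)

Invalid: residual 2*(3*k + 13)/(k**5 + 21*k**4 + 175*k**3 + 723*k**2 + 1480*k + 1200) ≠ 0.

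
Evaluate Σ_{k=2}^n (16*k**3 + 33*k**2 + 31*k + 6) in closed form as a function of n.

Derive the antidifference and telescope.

The ratio is (16*k**3 + 81*k**2 + 145*k + 86)/(16*k**3 + 33*k**2 + 31*k + 6).
Take A(k)=1, B(k)=1, C(k)=k**3 + 33*k**2/16 + 31*k/16 + 3/8.
Need (1)·f(k+1) − (1)·f(k) = k**3 + 33*k**2/16 + 31*k/16 + 3/8.
From deg A=0, deg B=0, deg C=3: d=4.
Solve for f: f(k) = k*(4*k**3 + 3*k**2 + 3*k - 4)/16 (degree 4 ≤ 4).
Certificate R = B(k−1)f/C = k*(4*k**3 + 3*k**2 + 3*k - 4)/(16*k**3 + 33*k**2 + 31*k + 6) gives s_k = k*(4*k**3 + 3*k**2 + 3*k - 4).
s_(k+1) − s_k = 16*k**3 + 33*k**2 + 31*k + 6 = t_k.
Evaluate: s_(n+1) = 4*n**4 + 19*n**3 + 36*n**2 + 27*n + 6; subtract s_(2) = 92 ⇒ S(n) = 4*n**4 + 19*n**3 + 36*n**2 + 27*n - 86.

S(n) = 4*n**4 + 19*n**3 + 36*n**2 + 27*n - 86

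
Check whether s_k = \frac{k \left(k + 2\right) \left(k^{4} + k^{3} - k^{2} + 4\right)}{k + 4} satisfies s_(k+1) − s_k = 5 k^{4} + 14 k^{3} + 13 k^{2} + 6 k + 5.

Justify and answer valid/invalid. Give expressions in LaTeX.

s_(k+1) = (k + 1)*(k + 3)*((k + 1)**4 + (k + 1)**3 - (k + 1)**2 + 4)/(k + 5)
s_(k+1) − s_k = (5*k**6 + 51*k**5 + 173*k**4 + 263*k**3 + 203*k**2 + 115*k + 60)/(k**2 + 9*k + 20)
(s_(k+1) − s_k) − t_k = 2*(-4*k**5 - 33*k**4 - 70*k**3 - 58*k**2 - 25*k - 20)/(k**2 + 9*k + 20)

Invalid: residual \frac{2 \left(- 4 k^{5} - 33 k^{4} - 70 k^{3} - 58 k^{2} - 25 k - 20\right)}{k^{2} + 9 k + 20} ≠ 0.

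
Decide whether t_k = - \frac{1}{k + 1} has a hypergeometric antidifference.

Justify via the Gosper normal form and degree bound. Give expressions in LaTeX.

The ratio is (k + 1)/(k + 2).
Normal form (A,B,C) = (k + 1, k + 2, 1).
Solve (k + 1)·f(k+1) − (k + 1)·f(k) = 1.
d = 0 from the (1,1,0) case.
Put f(k) = c0: A·f(k+1) − B(k−1)·f(k) − C = -1; need -1 = 0 — inconsistent ⇒ no f, not summable.

No — t_k has no hypergeometric antidifference.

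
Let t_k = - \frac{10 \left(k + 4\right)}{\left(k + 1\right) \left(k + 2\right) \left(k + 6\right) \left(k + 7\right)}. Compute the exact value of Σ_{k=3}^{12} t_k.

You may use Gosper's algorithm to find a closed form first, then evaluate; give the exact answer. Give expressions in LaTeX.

Σ = -575/4788

Ratio r(k) = (k + 1)*(k + 5)*(k + 6)/((k + 3)*(k + 4)*(k + 8)).
Factor: A=k + 1; B=k + 8; C=k**4 + 16*k**3 + 95*k**2 + 248*k + 240.
f must satisfy (k + 1)·f(k+1) − (k + 7)·f(k) = k**4 + 16*k**3 + 95*k**2 + 248*k + 240.
Bound: deg f ≤ 6.
Solve for f: f(k) = k*(k + 2)*(k + 3)*(k + 4)*(k + 5)*(k + 7)/12 (degree 6 ≤ 6).
R(k) = B(k−1)·f(k)/C(k) = k*(k + 2)*(k + 7)**2/(12*(k + 4)); s_k = R·t_k = 5*k*(-k - 7)/(6*(k**2 + 7*k + 6)).
Check: Δs_k = 10*(-k - 4)/(k**4 + 16*k**3 + 83*k**2 + 152*k + 84). ✓
Σ_(k=3)^(12) t_k = s_(13) − s_(3) = -325/399 − (-25/36) = -575/4788.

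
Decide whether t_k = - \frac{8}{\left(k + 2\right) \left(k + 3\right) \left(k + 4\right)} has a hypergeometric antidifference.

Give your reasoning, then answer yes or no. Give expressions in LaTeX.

Yes. s_k = \frac{2 k \left(- k - 5\right)}{3 \left(k + 2\right) \left(k + 3\right)}.

The ratio is (k + 2)/(k + 5).
Take A(k)=k + 2, B(k)=k + 5, C(k)=1.
Solve (k + 2)·f(k+1) − (k + 4)·f(k) = 1.
Degrees (1,1,0) ⇒ d ≤ 2.
Match coefficients ⇒ f(k) = k*(k + 5)/12.
Then R = B(k−1)f/C = k*(k + 4)*(k + 5)/12, so s_k = R(k)·t_k = 2*k*(-k - 5)/(3*(k + 2)*(k + 3)).
Check: Δs_k = -8/(k**3 + 9*k**2 + 26*k + 24). ✓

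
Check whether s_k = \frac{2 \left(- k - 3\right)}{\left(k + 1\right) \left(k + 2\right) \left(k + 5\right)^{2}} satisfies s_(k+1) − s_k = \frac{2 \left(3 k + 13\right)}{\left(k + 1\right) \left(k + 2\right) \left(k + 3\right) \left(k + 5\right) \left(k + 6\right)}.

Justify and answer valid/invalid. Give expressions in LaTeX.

s_(k+1) = 2*(-k - 4)/((k + 2)*(k + 3)*(k + 6)**2)
s_(k+1) − s_k = 2*(-(k + 1)*(k + 4)*(k + 5)**2 + (k + 3)**2*(k + 6)**2)/((k + 1)*(k + 2)*(k + 3)*(k + 5)**2*(k + 6)**2)
(s_(k+1) − s_k) − t_k = 4*(-4*k**2 - 37*k - 83)/(k**7 + 28*k**6 + 324*k**5 + 1994*k**4 + 6983*k**3 + 13746*k**2 + 13860*k + 5400)

Invalid: residual \frac{4 \left(- 4 k^{2} - 37 k - 83\right)}{k^{7} + 28 k^{6} + 324 k^{5} + 1994 k^{4} + 6983 k^{3} + 13746 k^{2} + 13860 k + 5400} ≠ 0.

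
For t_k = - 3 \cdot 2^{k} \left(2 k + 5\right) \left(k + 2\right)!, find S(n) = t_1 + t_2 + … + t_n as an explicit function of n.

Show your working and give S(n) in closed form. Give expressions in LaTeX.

S(n) = - 6 \cdot 2^{n} \left(n + 3\right)! + 36

r(k) = 2*(k + 3)*(2*k + 7)/(2*k + 5) after simplifying.
A = 2*k + 6, B = 1, C = k + 5/2.
Need (2*k + 6)·f(k+1) − (1)·f(k) = k + 5/2.
deg f ≤ 0 (via 1,0,1).
Coefficient equations give f(k) = 1/2.
Get s_k = R·t_k = -3*2**k*factorial(k + 2) with R(k) = B(k−1)f(k)/C(k) = 1/(2*k + 5).
Δs = -3*2**k*(2*k + 5)*factorial(k + 2), as required.
s_(n+1) = -6*2**n*factorial(n + 3) and s_(1) = -36, so S(n) = -6*2**n*factorial(n + 3) + 36.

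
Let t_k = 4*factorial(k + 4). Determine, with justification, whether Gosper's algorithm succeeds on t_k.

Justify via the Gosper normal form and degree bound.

t_(k+1)/t_k = k + 5.
A = k + 5, B = 1, C = 1.
Key eq: (k + 5)·f(k+1) = (1)·f(k) + (1).
Bound: deg f ≤ -1.
Negative degree bound (-1): no f exists, t_k not Gosper-summable.

No. Not Gosper-summable.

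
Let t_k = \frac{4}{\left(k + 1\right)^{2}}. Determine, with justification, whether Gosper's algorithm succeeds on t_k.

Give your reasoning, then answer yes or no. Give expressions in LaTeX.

No — key equation has no polynomial f.

Compute t_(k+1)/t_k: get (k + 1)**2/(k + 2)**2.
Take A(k)=k**2 + 2*k + 1, B(k)=k**2 + 4*k + 4, C(k)=1.
f must satisfy (k**2 + 2*k + 1)·f(k+1) − (k**2 + 2*k + 1)·f(k) = 1.
Bound: deg f ≤ 0.
Put f(k) = c0: A·f(k+1) − B(k−1)·f(k) − C = -1; need -1 = 0 — inconsistent ⇒ no f, not summable.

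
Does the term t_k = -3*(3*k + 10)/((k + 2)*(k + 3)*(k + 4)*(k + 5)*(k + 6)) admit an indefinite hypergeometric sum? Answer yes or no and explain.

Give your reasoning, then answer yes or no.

Yes. s_k = 3*k*(-k**2 - 11*k - 38)/(40*(k**3 + 11*k**2 + 38*k + 40)).

Ratio r(k) = (k + 2)*(3*k + 13)/((k + 7)*(3*k + 10)).
Factor: A=k + 2; B=k + 7; C=k + 10/3.
Key eq: (k + 2)·f(k+1) = (k + 6)·f(k) + (k + 10/3).
Bound: deg f ≤ 4.
Coefficient equations give f(k) = k*(k + 3)*(k**2 + 11*k + 38)/120.
Get s_k = R·t_k = 3*k*(-k**2 - 11*k - 38)/(40*(k**3 + 11*k**2 + 38*k + 40)) with R(k) = B(k−1)f(k)/C(k) = k*(k + 3)*(k + 6)*(k**2 + 11*k + 38)/(40*(3*k + 10)).
Verify: 3*(-3*k - 10)/(k**5 + 20*k**4 + 155*k**3 + 580*k**2 + 1044*k + 720) matches t_k.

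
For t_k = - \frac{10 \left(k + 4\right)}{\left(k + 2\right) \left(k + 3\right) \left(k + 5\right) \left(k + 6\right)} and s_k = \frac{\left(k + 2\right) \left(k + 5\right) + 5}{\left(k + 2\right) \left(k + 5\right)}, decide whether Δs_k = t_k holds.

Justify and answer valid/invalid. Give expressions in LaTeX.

s_(k+1) = ((k + 3)*(k + 6) + 5)/((k + 3)*(k + 6))
s_(k+1) − s_k = 10*(-k - 4)/(k**4 + 16*k**3 + 91*k**2 + 216*k + 180)
(s_(k+1) − s_k) − t_k = 0

valid; difference matches t_k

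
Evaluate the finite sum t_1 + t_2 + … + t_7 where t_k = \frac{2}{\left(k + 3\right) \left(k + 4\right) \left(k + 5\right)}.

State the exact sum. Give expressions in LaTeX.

Step 1: r(k) = (k + 3)/(k + 6).
Factor: A=k + 3; B=k + 6; C=1.
Key eq: (k + 3)·f(k+1) = (k + 5)·f(k) + (1).
From deg A=1, deg B=1, deg C=0: d=2.
Solve for f: f(k) = k*(k + 7)/24 (degree 2 ≤ 2).
So s_k = (B(k−1)f/C)·t_k = (k*(k + 5)*(k + 7)/24)·t_k = k*(k + 7)/(12*(k + 3)*(k + 4)).
Δs = 2/(k**3 + 12*k**2 + 47*k + 60), as required.
Sum = s_(8) − s_(1); s_(8) = 5/66, s_(1) = 1/30 ⇒ 7/165.

Σ = 7/165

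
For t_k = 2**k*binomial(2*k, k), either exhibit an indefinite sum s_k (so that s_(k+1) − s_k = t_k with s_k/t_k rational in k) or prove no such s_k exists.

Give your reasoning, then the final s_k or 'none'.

Ratio r(k) = 4*(2*k + 1)/(k + 1).
A = 8*k + 4, B = k + 1, C = 1.
Solve (8*k + 4)·f(k+1) − (k)·f(k) = 1.
deg f ≤ -1 (via 1,1,0).
Negative degree bound (-1): no f exists, t_k not Gosper-summable.

not Gosper-summable; s_k does not exist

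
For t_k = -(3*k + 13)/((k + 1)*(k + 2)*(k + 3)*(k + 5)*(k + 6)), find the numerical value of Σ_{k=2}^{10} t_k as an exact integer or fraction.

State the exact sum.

Σ = -67/5824

Ratio r(k) = (k + 1)*(k + 5)*(3*k + 16)/((k + 4)*(k + 7)*(3*k + 13)).
Take A(k)=k + 1, B(k)=k + 7, C(k)=k**2 + 25*k/3 + 52/3.
f must satisfy (k + 1)·f(k+1) − (k + 6)·f(k) = k**2 + 25*k/3 + 52/3.
Bound: deg f ≤ 5.
Coefficient equations give f(k) = k*(k + 3)*(k + 4)*(k**2 + 8*k + 17)/30.
Certificate R = B(k−1)f/C = k*(k + 3)*(k + 6)*(k**2 + 8*k + 17)/(10*(3*k + 13)) gives s_k = k*(-k**2 - 8*k - 17)/(10*(k**3 + 8*k**2 + 17*k + 10)).
Verify: (-3*k - 13)/(k**5 + 17*k**4 + 107*k**3 + 307*k**2 + 396*k + 180) matches t_k.
Sum = s_(11) − s_(2); s_(11) = -1243/12480, s_(2) = -37/420 ⇒ -67/5824.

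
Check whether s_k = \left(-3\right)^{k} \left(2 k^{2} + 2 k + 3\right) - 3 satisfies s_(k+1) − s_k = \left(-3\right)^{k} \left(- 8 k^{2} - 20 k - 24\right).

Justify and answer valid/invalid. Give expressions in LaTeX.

Valid: the claim telescopes to t_k.

s_(k+1) = -3*(-3)**k*(2*k + 2*(k + 1)**2 + 5) - 3
s_(k+1) − s_k = (-3)**k*(-8*k**2 - 20*k - 24)
(s_(k+1) − s_k) − t_k = 0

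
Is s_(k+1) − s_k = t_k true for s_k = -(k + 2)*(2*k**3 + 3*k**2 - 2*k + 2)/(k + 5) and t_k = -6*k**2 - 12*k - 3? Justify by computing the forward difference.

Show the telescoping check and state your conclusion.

s_(k+1) = -(k + 3)*(-2*k + 2*(k + 1)**3 + 3*(k + 1)**2)/(k + 6)
s_(k+1) − s_k = 3*(-2*k**4 - 22*k**3 - 66*k**2 - 66*k - 17)/(k**2 + 11*k + 30)
(s_(k+1) − s_k) − t_k = 3*(4*k**3 + 39*k**2 + 65*k + 13)/(k**2 + 11*k + 30)

Invalid: residual 3*(4*k**3 + 39*k**2 + 65*k + 13)/(k**2 + 11*k + 30) ≠ 0.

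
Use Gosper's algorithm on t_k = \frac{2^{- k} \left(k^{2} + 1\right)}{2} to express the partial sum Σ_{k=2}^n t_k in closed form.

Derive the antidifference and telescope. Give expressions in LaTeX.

S(n) = \frac{2^{- n} \left(6 \cdot 2^{n} - n^{2} - 4 n - 7\right)}{2}

t_(k+1)/t_k = ((k + 1)**2 + 1)/(2*(k**2 + 1)).
Factor: A=1/2; B=1; C=k**2 + 1.
Need (1/2)·f(k+1) − (1)·f(k) = k**2 + 1.
Degrees (0,0,2) ⇒ d ≤ 2.
Coefficient equations give f(k) = -2*(k**2 + 2*k + 4).
Certificate R = B(k−1)f/C = -2*(k**2 + 2*k + 4)/(k**2 + 1) gives s_k = (-k**2 - 2*k - 4)/2**k.
Δs = (k**2 + 1)/(2*2**k), as required.
Σ_(k=2)^n t_k = s_(n+1) − s_(2) = (2**(-n - 1)*(-n**2 - 4*n - 7)) − (-3), i.e. (6*2**n - n**2 - 4*n - 7)/(2*2**n).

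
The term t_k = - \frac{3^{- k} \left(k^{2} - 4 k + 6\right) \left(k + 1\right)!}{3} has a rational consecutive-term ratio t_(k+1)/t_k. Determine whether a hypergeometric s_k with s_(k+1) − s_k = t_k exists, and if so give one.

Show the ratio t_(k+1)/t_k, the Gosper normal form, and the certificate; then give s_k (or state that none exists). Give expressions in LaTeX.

Step 1: r(k) = (k**3 - k + 6)/(3*(k**2 - 4*k + 6)).
Normal form (A,B,C) = (k/3 + 2/3, 1, k**2 - 4*k + 6).
Solve (k/3 + 2/3)·f(k+1) − (1)·f(k) = k**2 - 4*k + 6.
Bound: deg f ≤ 1.
Match coefficients ⇒ f(k) = 3*(k - 4).
Then R = B(k−1)f/C = 3*(k - 4)/(k**2 - 4*k + 6), so s_k = R(k)·t_k = -(k - 4)*factorial(k + 1)/3**k.
Check: Δs_k = -(k**2 - 4*k + 6)*factorial(k + 1)/(3*3**k). ✓

s_k = - 3^{- k} \left(k - 4\right) \left(k + 1\right)!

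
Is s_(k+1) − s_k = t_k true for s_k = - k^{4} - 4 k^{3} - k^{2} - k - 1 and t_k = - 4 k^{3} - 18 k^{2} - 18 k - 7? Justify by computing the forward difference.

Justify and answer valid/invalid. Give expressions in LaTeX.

s_(k+1) = -k**4 - 8*k**3 - 19*k**2 - 19*k - 8
s_(k+1) − s_k = -4*k**3 - 18*k**2 - 18*k - 7
(s_(k+1) − s_k) − t_k = 0

Valid: the claim telescopes to t_k.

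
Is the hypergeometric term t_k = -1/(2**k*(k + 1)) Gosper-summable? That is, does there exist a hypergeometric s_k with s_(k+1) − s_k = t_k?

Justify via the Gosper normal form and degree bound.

No; the degree bound rules out any f.

Ratio r(k) = (k + 1)/(2*(k + 2)).
Factor: A=k/2 + 1/2; B=k + 2; C=1.
f must satisfy (k/2 + 1/2)·f(k+1) − (k + 1)·f(k) = 1.
d = -1 from the (1,1,0) case.
d = -1 < 0 ⇒ no nonzero polynomial f; not summable.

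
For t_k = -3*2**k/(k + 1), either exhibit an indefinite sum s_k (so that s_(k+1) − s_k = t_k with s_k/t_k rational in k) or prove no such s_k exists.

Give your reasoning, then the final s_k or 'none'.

Step 1: r(k) = 2*(k + 1)/(k + 2).
Factor: A=2*k + 2; B=k + 2; C=1.
f must satisfy (2*k + 2)·f(k+1) − (k + 1)·f(k) = 1.
Degrees (1,1,0) ⇒ d ≤ -1.
d = -1 < 0 ⇒ no nonzero polynomial f; not summable.

none — t_k is not Gosper-summable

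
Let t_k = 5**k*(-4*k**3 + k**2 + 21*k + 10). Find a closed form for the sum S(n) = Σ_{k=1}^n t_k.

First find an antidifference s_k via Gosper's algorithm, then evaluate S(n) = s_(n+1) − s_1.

S(n) = -5*5**n*n**3 + 5*5**n*n**2 + 20*5**n*n + 10*5**n - 10

Ratio r(k) = 5*(4*k**3 + 11*k**2 - 11*k - 28)/(4*k**3 - k**2 - 21*k - 10).
Factor: A=5; B=1; C=k**3 - k**2/4 - 21*k/4 - 5/2.
Set up (5)·f(k+1) − (1)·f(k) − (k**3 - k**2/4 - 21*k/4 - 5/2) = 0.
Degrees (0,0,3) ⇒ d ≤ 3.
Match coefficients ⇒ f(k) = k*(k**2 - 4*k + 1)/4.
Then R = B(k−1)f/C = k*(k**2 - 4*k + 1)/(4*k**3 - k**2 - 21*k - 10), so s_k = R(k)·t_k = 5**k*k*(-k**2 + 4*k - 1).
Verify: 5**k*(-4*k**3 + k**2 + 21*k + 10) matches t_k.
Telescope: S(n) = s_(n+1) − s_(1) = 5**(n + 1)*(-n**3 + n**2 + 4*n + 2) − (10) = -5*5**n*n**3 + 5*5**n*n**2 + 20*5**n*n + 10*5**n - 10.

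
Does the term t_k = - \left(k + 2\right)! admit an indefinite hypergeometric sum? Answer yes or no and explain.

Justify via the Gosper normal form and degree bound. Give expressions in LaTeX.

No — key equation has no polynomial f.

Step 1: r(k) = k + 3.
A = k + 3, B = 1, C = 1.
Solve (k + 3)·f(k+1) − (1)·f(k) = 1.
From deg A=1, deg B=0, deg C=0: d=-1.
Bound -1 < 0, so the key equation has no polynomial solution.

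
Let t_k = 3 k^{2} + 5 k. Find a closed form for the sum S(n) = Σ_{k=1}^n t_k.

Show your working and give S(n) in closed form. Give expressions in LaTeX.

S(n) = n \left(n^{2} + 4 n + 3\right)

Ratio r(k) = (3*k**2 + 11*k + 8)/(k*(3*k + 5)).
So A=1 and B=1, with C=k**2 + 5*k/3.
Solve (1)·f(k+1) − (1)·f(k) = k**2 + 5*k/3.
From deg A=0, deg B=0, deg C=2: d=3.
A polynomial solution: f(k) = k*(k - 1)*(k + 2)/3.
Certificate R = B(k−1)f/C = (k - 1)*(k + 2)/(3*k + 5) gives s_k = k*(k**2 + k - 2).
Δs = k*(3*k + 5), as required.
Telescope: S(n) = s_(n+1) − s_(1) = n*(n**2 + 4*n + 3) − (0) = n*(n**2 + 4*n + 3).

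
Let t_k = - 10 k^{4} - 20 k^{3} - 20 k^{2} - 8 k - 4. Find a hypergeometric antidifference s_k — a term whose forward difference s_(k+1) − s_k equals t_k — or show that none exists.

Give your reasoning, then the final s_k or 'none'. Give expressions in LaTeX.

r(k) = (5*k**4 + 30*k**3 + 70*k**2 + 74*k + 31)/(5*k**4 + 10*k**3 + 10*k**2 + 4*k + 2) after simplifying.
Take A(k)=1, B(k)=1, C(k)=k**4 + 2*k**3 + 2*k**2 + 4*k/5 + 2/5.
Key eq: (1)·f(k+1) = (1)·f(k) + (k**4 + 2*k**3 + 2*k**2 + 4*k/5 + 2/5).
deg f ≤ 5 (via 0,0,4).
Coefficient equations give f(k) = k*(2*k**4 - k + 3)/10.
Then R = B(k−1)f/C = k*(2*k**4 - k + 3)/(2*(5*k**4 + 10*k**3 + 10*k**2 + 4*k + 2)), so s_k = R(k)·t_k = k*(-2*k**4 + k - 3).
s_(k+1) − s_k = -10*k**4 - 20*k**3 - 20*k**2 - 8*k - 4 = t_k.

s_k = k \left(- 2 k^{4} + k - 3\right)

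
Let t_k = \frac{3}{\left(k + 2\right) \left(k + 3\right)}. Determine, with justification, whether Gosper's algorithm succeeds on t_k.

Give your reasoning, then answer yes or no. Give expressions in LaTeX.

r(k) = (k + 2)/(k + 4) after simplifying.
Factor: A=k + 2; B=k + 4; C=1.
Need (k + 2)·f(k+1) − (k + 3)·f(k) = 1.
deg f ≤ 1 (via 1,1,0).
Match coefficients ⇒ f(k) = k/2.
Get s_k = R·t_k = 3*k/(2*(k + 2)) with R(k) = B(k−1)f(k)/C(k) = k*(k + 3)/2.
Δs = 3/(k**2 + 5*k + 6), as required.

Yes. s_k = \frac{3 k}{2 \left(k + 2\right)}.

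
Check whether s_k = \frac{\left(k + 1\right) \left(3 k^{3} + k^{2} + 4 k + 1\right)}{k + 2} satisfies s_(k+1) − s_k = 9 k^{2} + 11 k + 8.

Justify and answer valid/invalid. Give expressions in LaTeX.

s_(k+1) = (k + 2)*(4*k + 3*(k + 1)**3 + (k + 1)**2 + 5)/(k + 3)
s_(k+1) − s_k = (9*k**4 + 50*k**3 + 89*k**2 + 80*k + 33)/(k**2 + 5*k + 6)
(s_(k+1) − s_k) − t_k = (-6*k**3 - 28*k**2 - 26*k - 15)/(k**2 + 5*k + 6)

Invalid: residual \frac{- 6 k^{3} - 28 k^{2} - 26 k - 15}{k^{2} + 5 k + 6} ≠ 0.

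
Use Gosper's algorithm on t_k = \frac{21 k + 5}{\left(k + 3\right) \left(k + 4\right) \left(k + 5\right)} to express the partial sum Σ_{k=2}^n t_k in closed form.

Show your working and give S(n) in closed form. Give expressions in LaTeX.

The ratio is (k + 3)*(21*k + 26)/((k + 6)*(21*k + 5)).
Take A(k)=k + 3, B(k)=k + 6, C(k)=k + 5/21.
f must satisfy (k + 3)·f(k+1) − (k + 5)·f(k) = k + 5/21.
Degrees (1,1,1) ⇒ d ≤ 2.
Coefficient equations give f(k) = k*(17*k - 7)/126.
Then R = B(k−1)f/C = k*(k + 5)*(17*k - 7)/(6*(21*k + 5)), so s_k = R(k)·t_k = k*(17*k - 7)/(6*(k + 3)*(k + 4)).
Check: Δs_k = (21*k + 5)/(k**3 + 12*k**2 + 47*k + 60). ✓
s_(n+1) = (17*n**2 + 27*n + 10)/(6*(n**2 + 9*n + 20)) and s_(2) = 3/10, so S(n) = (38*n**2 + 27*n - 65)/(15*(n**2 + 9*n + 20)).

S(n) = \frac{38 n^{2} + 27 n - 65}{15 \left(n^{2} + 9 n + 20\right)}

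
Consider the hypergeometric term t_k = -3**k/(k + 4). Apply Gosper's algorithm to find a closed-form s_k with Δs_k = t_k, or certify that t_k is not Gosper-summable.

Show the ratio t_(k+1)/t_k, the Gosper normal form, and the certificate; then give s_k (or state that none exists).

The ratio is 3*(k + 4)/(k + 5).
A = 3*k + 12, B = k + 5, C = 1.
Key eq: (3*k + 12)·f(k+1) = (k + 4)·f(k) + (1).
d = -1 from the (1,1,0) case.
d = -1 < 0 ⇒ no nonzero polynomial f; not summable.

none — t_k is not Gosper-summable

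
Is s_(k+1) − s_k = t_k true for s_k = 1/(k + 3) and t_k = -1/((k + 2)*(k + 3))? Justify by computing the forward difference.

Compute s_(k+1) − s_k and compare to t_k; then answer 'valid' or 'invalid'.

Invalid: residual 2/(k**3 + 9*k**2 + 26*k + 24) ≠ 0.

s_(k+1) = 1/(k + 4)
s_(k+1) − s_k = -1/((k + 3)*(k + 4))
(s_(k+1) − s_k) − t_k = 2/(k**3 + 9*k**2 + 26*k + 24)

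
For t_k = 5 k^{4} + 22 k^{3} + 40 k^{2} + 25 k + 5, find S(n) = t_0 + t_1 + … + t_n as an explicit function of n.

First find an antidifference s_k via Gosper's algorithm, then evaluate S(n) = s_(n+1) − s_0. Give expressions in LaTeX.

S(n) = n^{5} + 8 n^{4} + 26 n^{3} + 38 n^{2} + 24 n + 5

r(k) = (5*k**4 + 42*k**3 + 136*k**2 + 191*k + 97)/(5*k**4 + 22*k**3 + 40*k**2 + 25*k + 5) after simplifying.
A = 1, B = 1, C = k**4 + 22*k**3/5 + 8*k**2 + 5*k + 1.
Need (1)·f(k+1) − (1)·f(k) = k**4 + 22*k**3/5 + 8*k**2 + 5*k + 1.
d = 5 from the (0,0,4) case.
Coefficient equations give f(k) = k*(k**4 + 3*k**3 + 4*k**2 - 2*k - 1)/5.
R(k) = B(k−1)·f(k)/C(k) = k*(k**4 + 3*k**3 + 4*k**2 - 2*k - 1)/(5*k**4 + 22*k**3 + 40*k**2 + 25*k + 5); s_k = R·t_k = k*(k**4 + 3*k**3 + 4*k**2 - 2*k - 1).
Check: Δs_k = 5*k**4 + 22*k**3 + 40*k**2 + 25*k + 5. ✓
Evaluate: s_(n+1) = n**5 + 8*n**4 + 26*n**3 + 38*n**2 + 24*n + 5; subtract s_(0) = 0 ⇒ S(n) = n**5 + 8*n**4 + 26*n**3 + 38*n**2 + 24*n + 5.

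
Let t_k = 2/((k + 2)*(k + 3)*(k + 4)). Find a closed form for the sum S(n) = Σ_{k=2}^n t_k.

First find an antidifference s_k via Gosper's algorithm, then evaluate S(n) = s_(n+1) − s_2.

r(k) = (k + 2)/(k + 5) after simplifying.
A = k + 2, B = k + 5, C = 1.
Key eq: (k + 2)·f(k+1) = (k + 4)·f(k) + (1).
d = 2 from the (1,1,0) case.
Solving with deg f ≤ 2: f(k) = k*(k + 5)/12.
Get s_k = R·t_k = k*(k + 5)/(6*(k + 2)*(k + 3)) with R(k) = B(k−1)f(k)/C(k) = k*(k + 4)*(k + 5)/12.
Δs = 2/(k**3 + 9*k**2 + 26*k + 24), as required.
Telescope: S(n) = s_(n+1) − s_(2) = (n**2 + 7*n + 6)/(6*(n**2 + 7*n + 12)) − (7/60) = (n**2 + 7*n - 8)/(20*(n**2 + 7*n + 12)).

S(n) = (n**2 + 7*n - 8)/(20*(n**2 + 7*n + 12))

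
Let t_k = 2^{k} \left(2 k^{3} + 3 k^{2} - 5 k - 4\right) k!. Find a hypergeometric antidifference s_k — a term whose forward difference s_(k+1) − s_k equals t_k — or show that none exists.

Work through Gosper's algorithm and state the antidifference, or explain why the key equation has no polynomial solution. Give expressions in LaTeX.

s_k = 2^{k} \left(k^{2} - k - 4\right) k!

The ratio is 2*(2*k**4 + 11*k**3 + 16*k**2 + 3*k - 4)/(2*k**3 + 3*k**2 - 5*k - 4).
A = 2*k + 2, B = 1, C = k**3 + 3*k**2/2 - 5*k/2 - 2.
Key eq: (2*k + 2)·f(k+1) = (1)·f(k) + (k**3 + 3*k**2/2 - 5*k/2 - 2).
deg f ≤ 2 (via 1,0,3).
Solve for f: f(k) = (k**2 - k - 4)/2 (degree 2 ≤ 2).
Certificate R = B(k−1)f/C = (k**2 - k - 4)/(2*k**3 + 3*k**2 - 5*k - 4) gives s_k = 2**k*(k**2 - k - 4)*factorial(k).
Check: Δs_k = 2**k*(2*k**3 + 3*k**2 - 5*k - 4)*factorial(k). ✓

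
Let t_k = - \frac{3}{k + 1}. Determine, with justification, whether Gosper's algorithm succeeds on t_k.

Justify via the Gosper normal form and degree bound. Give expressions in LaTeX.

Ratio r(k) = (k + 1)/(k + 2).
Normal form (A,B,C) = (k + 1, k + 2, 1).
Set up (k + 1)·f(k+1) − (k + 1)·f(k) − (1) = 0.
deg f ≤ 0 (via 1,1,0).
Put f(k) = c0: A·f(k+1) − B(k−1)·f(k) − C = -1; need -1 = 0 — inconsistent ⇒ no f, not summable.

No — key equation has no polynomial f.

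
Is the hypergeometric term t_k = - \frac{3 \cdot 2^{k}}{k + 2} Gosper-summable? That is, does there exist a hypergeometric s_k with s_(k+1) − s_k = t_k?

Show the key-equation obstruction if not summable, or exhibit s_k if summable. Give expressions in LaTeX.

No; the degree bound rules out any f.

Compute t_(k+1)/t_k: get 2*(k + 2)/(k + 3).
A = 2*k + 4, B = k + 3, C = 1.
Need (2*k + 4)·f(k+1) − (k + 2)·f(k) = 1.
Degrees (1,1,0) ⇒ d ≤ -1.
Negative degree bound (-1): no f exists, t_k not Gosper-summable.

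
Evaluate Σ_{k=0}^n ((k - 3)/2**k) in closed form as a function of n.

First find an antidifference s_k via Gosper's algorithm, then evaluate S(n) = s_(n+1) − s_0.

Compute t_(k+1)/t_k: get (k - 2)/(2*(k - 3)).
So A=1/2 and B=1, with C=k - 3.
Set up (1/2)·f(k+1) − (1)·f(k) − (k - 3) = 0.
Bound: deg f ≤ 1.
Solve for f: f(k) = -2*(k - 2) (degree 1 ≤ 1).
R(k) = B(k−1)·f(k)/C(k) = -2*(k - 2)/(k - 3); s_k = R·t_k = 2**(1 - k)*(2 - k).
Verify: (k - 3)/2**k matches t_k.
Evaluate: s_(n+1) = (1 - n)/2**n; subtract s_(0) = 4 ⇒ S(n) = (-2**(n + 2) - n + 1)/2**n.

S(n) = (-2**(n + 2) - n + 1)/2**n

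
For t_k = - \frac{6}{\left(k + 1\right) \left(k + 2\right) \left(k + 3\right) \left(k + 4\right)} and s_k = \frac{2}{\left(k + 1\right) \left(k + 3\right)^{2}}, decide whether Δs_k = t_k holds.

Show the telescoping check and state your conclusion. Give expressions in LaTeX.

s_(k+1) = 2/((k + 2)*(k + 4)**2)
s_(k+1) − s_k = 2/((k + 2)*(k + 4)**2) - 2/((k + 1)*(k + 3)**2)
(s_(k+1) − s_k) − t_k = 2*(4*k + 13)/(k**6 + 17*k**5 + 117*k**4 + 415*k**3 + 794*k**2 + 768*k + 288)

Invalid: residual \frac{2 \left(4 k + 13\right)}{k^{6} + 17 k^{5} + 117 k^{4} + 415 k^{3} + 794 k^{2} + 768 k + 288} ≠ 0.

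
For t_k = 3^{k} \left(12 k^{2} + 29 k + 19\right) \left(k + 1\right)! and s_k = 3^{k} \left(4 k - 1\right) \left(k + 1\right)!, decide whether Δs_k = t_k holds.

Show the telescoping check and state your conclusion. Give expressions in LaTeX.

valid (s_(k+1) − s_k reduces to t_k)

s_(k+1) = 3**(k + 1)*(4*k + 3)*factorial(k + 2)
s_(k+1) − s_k = 3**k*(12*k**2 + 29*k + 19)*factorial(k + 1)
(s_(k+1) − s_k) − t_k = 0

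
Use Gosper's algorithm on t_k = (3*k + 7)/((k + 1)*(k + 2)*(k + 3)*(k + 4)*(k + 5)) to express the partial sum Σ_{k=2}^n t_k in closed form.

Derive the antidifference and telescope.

S(n) = (n**3 + 11*n**2 + 38*n - 50)/(90*(n**3 + 11*n**2 + 38*n + 40))

Ratio r(k) = (k + 1)*(3*k + 10)/((k + 6)*(3*k + 7)).
Gosper form: A/B · C(k+1)/C(k) with A=k + 1, B=k + 6, C=k + 7/3.
Need (k + 1)·f(k+1) − (k + 5)·f(k) = k + 7/3.
From deg A=1, deg B=1, deg C=1: d=4.
Coefficient equations give f(k) = k*(k + 2)*(k**2 + 8*k + 19)/36.
R(k) = B(k−1)·f(k)/C(k) = k*(k + 2)*(k + 5)*(k**2 + 8*k + 19)/(12*(3*k + 7)); s_k = R·t_k = k*(k**2 + 8*k + 19)/(12*(k**3 + 8*k**2 + 19*k + 12)).
s_(k+1) − s_k = (3*k + 7)/(k**5 + 15*k**4 + 85*k**3 + 225*k**2 + 274*k + 120) = t_k.
s_(n+1) = (n**3 + 11*n**2 + 38*n + 28)/(12*(n**3 + 11*n**2 + 38*n + 40)) and s_(2) = 13/180, so S(n) = (n**3 + 11*n**2 + 38*n - 50)/(90*(n**3 + 11*n**2 + 38*n + 40)).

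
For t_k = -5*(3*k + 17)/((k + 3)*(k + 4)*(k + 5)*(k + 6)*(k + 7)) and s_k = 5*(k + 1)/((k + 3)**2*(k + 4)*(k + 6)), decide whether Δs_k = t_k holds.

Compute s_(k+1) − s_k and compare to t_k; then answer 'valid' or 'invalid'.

Invalid: residual 20*(2*k**2 + 19*k + 43)/(k**7 + 32*k**6 + 432*k**5 + 3190*k**4 + 13919*k**3 + 35898*k**2 + 50688*k + 30240) ≠ 0.

s_(k+1) = 5*(k + 2)/((k + 4)**2*(k + 5)*(k + 7))
s_(k+1) − s_k = 5*(-(k + 1)*(k + 4)*(k + 5)*(k + 7) + (k + 2)*(k + 3)**2*(k + 6))/((k + 3)**2*(k + 4)**2*(k + 5)*(k + 6)*(k + 7))
(s_(k+1) − s_k) − t_k = 20*(2*k**2 + 19*k + 43)/(k**7 + 32*k**6 + 432*k**5 + 3190*k**4 + 13919*k**3 + 35898*k**2 + 50688*k + 30240)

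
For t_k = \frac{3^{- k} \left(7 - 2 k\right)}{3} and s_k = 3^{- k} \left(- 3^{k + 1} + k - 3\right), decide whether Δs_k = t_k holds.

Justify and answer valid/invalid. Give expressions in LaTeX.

Valid — Δs_k = t_k.

s_(k+1) = (-9*3**k + k - 2)/(3*3**k)
s_(k+1) − s_k = (7 - 2*k)/(3*3**k)
(s_(k+1) − s_k) − t_k = 0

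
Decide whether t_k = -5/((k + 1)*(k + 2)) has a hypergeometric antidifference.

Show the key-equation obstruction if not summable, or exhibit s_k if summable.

Compute t_(k+1)/t_k: get (k + 1)/(k + 3).
A = k + 1, B = k + 3, C = 1.
Set up (k + 1)·f(k+1) − (k + 2)·f(k) − (1) = 0.
d = 1 from the (1,1,0) case.
Solving with deg f ≤ 1: f(k) = k.
Certificate R = B(k−1)f/C = k*(k + 2) gives s_k = -5*k/(k + 1).
s_(k+1) − s_k = -5/(k**2 + 3*k + 2) = t_k.

Yes. s_k = -5*k/(k + 1).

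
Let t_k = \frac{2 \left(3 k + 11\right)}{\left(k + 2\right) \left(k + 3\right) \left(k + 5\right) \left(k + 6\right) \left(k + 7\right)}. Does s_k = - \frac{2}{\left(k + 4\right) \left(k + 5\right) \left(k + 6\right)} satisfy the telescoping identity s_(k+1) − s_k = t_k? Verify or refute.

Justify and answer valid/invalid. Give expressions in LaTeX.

Invalid: residual \frac{4 \left(- 4 k - 13\right)}{k^{6} + 27 k^{5} + 295 k^{4} + 1665 k^{3} + 5104 k^{2} + 8028 k + 5040} ≠ 0.

s_(k+1) = -2/((k + 5)*(k + 6)*(k + 7))
s_(k+1) − s_k = 6/((k + 4)*(k + 5)*(k + 6)*(k + 7))
(s_(k+1) − s_k) − t_k = 4*(-4*k - 13)/(k**6 + 27*k**5 + 295*k**4 + 1665*k**3 + 5104*k**2 + 8028*k + 5040)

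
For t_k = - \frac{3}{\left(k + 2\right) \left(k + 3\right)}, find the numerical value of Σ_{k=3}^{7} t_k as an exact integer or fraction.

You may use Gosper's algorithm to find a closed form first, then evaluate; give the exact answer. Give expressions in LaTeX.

Ratio r(k) = (k + 2)/(k + 4).
Take A(k)=k + 2, B(k)=k + 4, C(k)=1.
Need (k + 2)·f(k+1) − (k + 3)·f(k) = 1.
From deg A=1, deg B=1, deg C=0: d=1.
A polynomial solution: f(k) = k/2.
Certificate R = B(k−1)f/C = k*(k + 3)/2 gives s_k = -3*k/(2*k + 4).
Check: Δs_k = -3/(k**2 + 5*k + 6). ✓
Σ_(k=3)^(7) t_k = s_(8) − s_(3) = -6/5 − (-9/10) = -3/10.

Σ = -3/10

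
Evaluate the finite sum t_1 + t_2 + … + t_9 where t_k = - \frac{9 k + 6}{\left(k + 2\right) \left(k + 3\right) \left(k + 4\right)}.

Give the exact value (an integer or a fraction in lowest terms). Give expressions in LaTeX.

Ratio r(k) = (k + 2)*(3*k + 5)/((k + 5)*(3*k + 2)).
A = k + 2, B = k + 5, C = k + 2/3.
Set up (k + 2)·f(k+1) − (k + 4)·f(k) − (k + 2/3) = 0.
Degrees (1,1,1) ⇒ d ≤ 2.
Solve for f: f(k) = k*(2*k + 1)/9 (degree 2 ≤ 2).
Get s_k = R·t_k = -k*(2*k + 1)/((k + 2)*(k + 3)) with R(k) = B(k−1)f(k)/C(k) = k*(k + 4)*(2*k + 1)/(3*(3*k + 2)).
Check: Δs_k = 3*(-3*k - 2)/(k**3 + 9*k**2 + 26*k + 24). ✓
Evaluate s at k=10 and k=1: -35/26 and -1/4; difference -57/52.

Σ = -57/52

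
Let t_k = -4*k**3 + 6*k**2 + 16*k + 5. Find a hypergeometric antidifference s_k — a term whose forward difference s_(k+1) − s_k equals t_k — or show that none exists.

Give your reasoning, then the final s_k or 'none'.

The ratio is (4*k**3 + 6*k**2 - 16*k - 23)/(4*k**3 - 6*k**2 - 16*k - 5).
Factor: A=1; B=1; C=k**3 - 3*k**2/2 - 4*k - 5/4.
Set up (1)·f(k+1) − (1)·f(k) − (k**3 - 3*k**2/2 - 4*k - 5/4) = 0.
Degrees (0,0,3) ⇒ d ≤ 4.
Match coefficients ⇒ f(k) = k*(k**3 - 4*k**2 - 4*k + 2)/4.
R(k) = B(k−1)·f(k)/C(k) = k*(k**3 - 4*k**2 - 4*k + 2)/(4*k**3 - 6*k**2 - 16*k - 5); s_k = R·t_k = k*(-k**3 + 4*k**2 + 4*k - 2).
Check: Δs_k = -4*k**3 + 6*k**2 + 16*k + 5. ✓

s_k = k*(-k**3 + 4*k**2 + 4*k - 2)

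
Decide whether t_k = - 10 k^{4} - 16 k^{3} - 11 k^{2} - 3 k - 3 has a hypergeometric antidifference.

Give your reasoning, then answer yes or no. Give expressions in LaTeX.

Yes. s_k = k \left(- 2 k^{4} + k^{3} + k^{2} - 3\right).

Step 1: r(k) = (10*k**4 + 56*k**3 + 119*k**2 + 113*k + 43)/(10*k**4 + 16*k**3 + 11*k**2 + 3*k + 3).
Factor: A=1; B=1; C=k**4 + 8*k**3/5 + 11*k**2/10 + 3*k/10 + 3/10.
f must satisfy (1)·f(k+1) − (1)·f(k) = k**4 + 8*k**3/5 + 11*k**2/10 + 3*k/10 + 3/10.
Degrees (0,0,4) ⇒ d ≤ 5.
Solve for f: f(k) = k*(2*k**4 - k**3 - k**2 + 3)/10 (degree 5 ≤ 5).
Get s_k = R·t_k = k*(-2*k**4 + k**3 + k**2 - 3) with R(k) = B(k−1)f(k)/C(k) = k*(2*k**4 - k**3 - k**2 + 3)/(10*k**4 + 16*k**3 + 11*k**2 + 3*k + 3).
Verify: -10*k**4 - 16*k**3 - 11*k**2 - 3*k - 3 matches t_k.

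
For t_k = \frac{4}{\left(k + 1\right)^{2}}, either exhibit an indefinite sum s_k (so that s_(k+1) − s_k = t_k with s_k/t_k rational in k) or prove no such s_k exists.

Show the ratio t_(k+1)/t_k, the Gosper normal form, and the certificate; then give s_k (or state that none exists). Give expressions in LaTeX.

Ratio r(k) = (k + 1)**2/(k + 2)**2.
Take A(k)=k**2 + 2*k + 1, B(k)=k**2 + 4*k + 4, C(k)=1.
f must satisfy (k**2 + 2*k + 1)·f(k+1) − (k**2 + 2*k + 1)·f(k) = 1.
deg f ≤ 0 (via 2,2,0).
Write f(k) = c0. Then LHS − RHS = -1, requiring -1 = 0: contradictory. No certificate.

none (Gosper's algorithm certifies no s_k)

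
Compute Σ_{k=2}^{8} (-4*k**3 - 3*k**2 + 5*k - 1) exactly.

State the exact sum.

Σ = -5621

Compute t_(k+1)/t_k: get (4*k**3 + 15*k**2 + 13*k + 3)/(4*k**3 + 3*k**2 - 5*k + 1).
A = 1, B = 1, C = k**3 + 3*k**2/4 - 5*k/4 + 1/4.
f must satisfy (1)·f(k+1) − (1)·f(k) = k**3 + 3*k**2/4 - 5*k/4 + 1/4.
From deg A=0, deg B=0, deg C=3: d=4.
Coefficient equations give f(k) = k*(k**3 - k**2 - 3*k + 4)/4.
So s_k = (B(k−1)f/C)·t_k = (k*(k**3 - k**2 - 3*k + 4)/((4*k - 1)*(k**2 + k - 1)))·t_k = k*(-k**3 + k**2 + 3*k - 4).
Verify: -4*k**3 - 3*k**2 + 5*k - 1 matches t_k.
Evaluate s at k=9 and k=2: -5625 and -4; difference -5621.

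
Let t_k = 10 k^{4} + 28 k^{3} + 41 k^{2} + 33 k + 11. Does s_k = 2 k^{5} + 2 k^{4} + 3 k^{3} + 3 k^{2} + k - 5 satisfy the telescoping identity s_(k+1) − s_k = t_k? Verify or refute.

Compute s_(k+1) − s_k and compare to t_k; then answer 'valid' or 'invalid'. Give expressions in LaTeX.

valid; difference matches t_k

s_(k+1) = 2*k**5 + 12*k**4 + 31*k**3 + 44*k**2 + 34*k + 6
s_(k+1) − s_k = 10*k**4 + 28*k**3 + 41*k**2 + 33*k + 11
(s_(k+1) − s_k) − t_k = 0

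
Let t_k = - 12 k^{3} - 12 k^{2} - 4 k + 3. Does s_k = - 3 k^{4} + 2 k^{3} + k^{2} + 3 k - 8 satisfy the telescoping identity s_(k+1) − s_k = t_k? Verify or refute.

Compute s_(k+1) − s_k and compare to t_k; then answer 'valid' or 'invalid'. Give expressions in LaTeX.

Valid: the claim telescopes to t_k.

s_(k+1) = -3*k**4 - 10*k**3 - 11*k**2 - k - 5
s_(k+1) − s_k = -12*k**3 - 12*k**2 - 4*k + 3
(s_(k+1) − s_k) − t_k = 0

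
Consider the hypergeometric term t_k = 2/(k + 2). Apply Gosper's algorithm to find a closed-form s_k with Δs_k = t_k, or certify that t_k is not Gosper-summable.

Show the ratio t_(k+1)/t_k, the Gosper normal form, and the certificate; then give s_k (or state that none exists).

Compute t_(k+1)/t_k: get (k + 2)/(k + 3).
Gosper form: A/B · C(k+1)/C(k) with A=k + 2, B=k + 3, C=1.
f must satisfy (k + 2)·f(k+1) − (k + 2)·f(k) = 1.
Degrees (1,1,0) ⇒ d ≤ 0.
Write f(k) = c0. Then LHS − RHS = -1, requiring -1 = 0: contradictory. No certificate.

none (Gosper's algorithm certifies no s_k)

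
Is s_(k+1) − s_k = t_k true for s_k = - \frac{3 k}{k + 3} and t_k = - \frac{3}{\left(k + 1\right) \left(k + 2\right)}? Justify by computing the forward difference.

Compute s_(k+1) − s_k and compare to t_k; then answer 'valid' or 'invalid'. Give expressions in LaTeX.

s_(k+1) = 3*(-k - 1)/(k + 4)
s_(k+1) − s_k = -9/(k**2 + 7*k + 12)
(s_(k+1) − s_k) − t_k = 6*(-k**2 - k + 3)/(k**4 + 10*k**3 + 35*k**2 + 50*k + 24)

Invalid: residual \frac{6 \left(- k^{2} - k + 3\right)}{k^{4} + 10 k^{3} + 35 k^{2} + 50 k + 24} ≠ 0.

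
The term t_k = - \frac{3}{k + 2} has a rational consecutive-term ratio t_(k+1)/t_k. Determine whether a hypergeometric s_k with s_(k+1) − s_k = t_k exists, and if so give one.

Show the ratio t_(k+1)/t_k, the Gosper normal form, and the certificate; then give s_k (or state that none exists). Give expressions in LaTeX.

not Gosper-summable; s_k does not exist

r(k) = (k + 2)/(k + 3) after simplifying.
Gosper form: A/B · C(k+1)/C(k) with A=k + 2, B=k + 3, C=1.
f must satisfy (k + 2)·f(k+1) − (k + 2)·f(k) = 1.
deg f ≤ 0 (via 1,1,0).
Generic f = c0 gives residual -1; -1 = 0 cannot hold, so t_k is not Gosper-summable.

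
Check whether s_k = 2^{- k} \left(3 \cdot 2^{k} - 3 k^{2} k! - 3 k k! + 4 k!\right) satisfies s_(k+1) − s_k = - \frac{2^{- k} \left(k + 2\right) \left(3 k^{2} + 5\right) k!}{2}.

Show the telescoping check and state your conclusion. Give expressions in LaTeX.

Valid — Δs_k = t_k.

s_(k+1) = (6*2**k - 3*k**3*factorial(k) - 12*k**2*factorial(k) - 11*k*factorial(k) - 2*factorial(k))/(2*2**k)
s_(k+1) − s_k = -(k + 2)*(3*k**2 + 5)*factorial(k)/(2*2**k)
(s_(k+1) − s_k) − t_k = 0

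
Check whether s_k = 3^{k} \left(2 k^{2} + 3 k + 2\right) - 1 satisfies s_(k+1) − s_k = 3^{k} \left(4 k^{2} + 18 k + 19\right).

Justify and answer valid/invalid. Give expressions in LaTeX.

s_(k+1) = 3**(k + 1)*(3*k + 2*(k + 1)**2 + 5) - 1
s_(k+1) − s_k = 3**k*(4*k**2 + 18*k + 19)
(s_(k+1) − s_k) − t_k = 0

Valid: the claim telescopes to t_k.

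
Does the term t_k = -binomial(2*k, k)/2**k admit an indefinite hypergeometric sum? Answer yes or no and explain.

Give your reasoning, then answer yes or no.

No — negative degree bound, so no certificate f.

r(k) = (2*k + 1)/(k + 1) after simplifying.
Normal form (A,B,C) = (2*k + 1, k + 1, 1).
Key eq: (2*k + 1)·f(k+1) = (k)·f(k) + (1).
Degrees (1,1,0) ⇒ d ≤ -1.
d = -1 < 0 ⇒ no nonzero polynomial f; not summable.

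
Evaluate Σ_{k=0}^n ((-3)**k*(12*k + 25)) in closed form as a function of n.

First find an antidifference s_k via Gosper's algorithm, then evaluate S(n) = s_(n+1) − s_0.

Ratio r(k) = 3*(-12*k - 37)/(12*k + 25).
Factor: A=-3; B=1; C=k + 25/12.
Set up (-3)·f(k+1) − (1)·f(k) − (k + 25/12) = 0.
Degrees (0,0,1) ⇒ d ≤ 1.
Solve for f: f(k) = -(3*k + 4)/12 (degree 1 ≤ 1).
So s_k = (B(k−1)f/C)·t_k = (-(3*k + 4)/(12*k + 25))·t_k = (-3)**k*(-3*k - 4).
s_(k+1) − s_k = (-3)**k*(12*k + 25) = t_k.
Evaluate: s_(n+1) = 3*(-3)**n*(3*n + 7); subtract s_(0) = -4 ⇒ S(n) = 9*(-3)**n*n + 21*(-3)**n + 4.

S(n) = 9*(-3)**n*n + 21*(-3)**n + 4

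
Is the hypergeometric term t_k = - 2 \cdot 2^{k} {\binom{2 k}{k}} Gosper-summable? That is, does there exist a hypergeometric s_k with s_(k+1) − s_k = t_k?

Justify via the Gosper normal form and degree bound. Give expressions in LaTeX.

No. Not Gosper-summable.

Step 1: r(k) = 4*(2*k + 1)/(k + 1).
Factor: A=8*k + 4; B=k + 1; C=1.
Need (8*k + 4)·f(k+1) − (k)·f(k) = 1.
Bound: deg f ≤ -1.
Negative degree bound (-1): no f exists, t_k not Gosper-summable.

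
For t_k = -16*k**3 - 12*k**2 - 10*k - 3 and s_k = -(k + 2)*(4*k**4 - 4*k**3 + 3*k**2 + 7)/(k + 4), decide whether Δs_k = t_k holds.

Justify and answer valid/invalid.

Invalid: residual 2*(12*k**4 + 80*k**3 + 55*k**2 + 43*k + 5)/(k**2 + 9*k + 20) ≠ 0.

s_(k+1) = -(k + 3)*(4*(k + 1)**4 - 4*(k + 1)**3 + 3*(k + 1)**2 + 7)/(k + 5)
s_(k+1) − s_k = (-16*k**5 - 132*k**4 - 278*k**3 - 223*k**2 - 141*k - 50)/(k**2 + 9*k + 20)
(s_(k+1) − s_k) − t_k = 2*(12*k**4 + 80*k**3 + 55*k**2 + 43*k + 5)/(k**2 + 9*k + 20)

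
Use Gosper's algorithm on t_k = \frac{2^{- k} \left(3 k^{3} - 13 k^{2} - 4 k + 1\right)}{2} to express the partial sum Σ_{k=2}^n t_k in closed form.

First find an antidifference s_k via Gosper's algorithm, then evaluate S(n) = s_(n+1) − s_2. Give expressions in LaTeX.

Compute t_(k+1)/t_k: get (3*k**3 - 4*k**2 - 21*k - 13)/(2*(3*k**3 - 13*k**2 - 4*k + 1)).
So A=1/2 and B=1, with C=k**3 - 13*k**2/3 - 4*k/3 + 1/3.
Set up (1/2)·f(k+1) − (1)·f(k) − (k**3 - 13*k**2/3 - 4*k/3 + 1/3) = 0.
deg f ≤ 3 (via 0,0,3).
Solve for f: f(k) = -2*(3*k**3 - 4*k**2 - 3*k - 3)/3 (degree 3 ≤ 3).
R(k) = B(k−1)·f(k)/C(k) = -2*(3*k**3 - 4*k**2 - 3*k - 3)/(3*k**3 - 13*k**2 - 4*k + 1); s_k = R·t_k = (-3*k**3 + 4*k**2 + 3*k + 3)/2**k.
Δs = (3*k**3 - 13*k**2 - 4*k + 1)/(2*2**k), as required.
Telescope: S(n) = s_(n+1) − s_(2) = 2**(-n - 1)*(-3*n**3 - 5*n**2 + 2*n + 7) − (1/4) = 2**(-n - 2)*(-2**n - 6*n**3 - 10*n**2 + 4*n + 14).

S(n) = 2^{- n - 2} \left(- 2^{n} - 6 n^{3} - 10 n^{2} + 4 n + 14\right)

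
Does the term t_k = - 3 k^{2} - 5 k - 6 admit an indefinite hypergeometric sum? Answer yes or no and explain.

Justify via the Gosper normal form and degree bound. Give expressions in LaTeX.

Step 1: r(k) = (3*k**2 + 11*k + 14)/(3*k**2 + 5*k + 6).
So A=1 and B=1, with C=k**2 + 5*k/3 + 2.
Solve (1)·f(k+1) − (1)·f(k) = k**2 + 5*k/3 + 2.
deg f ≤ 3 (via 0,0,2).
Solve for f: f(k) = k*(k**2 + k + 4)/3 (degree 3 ≤ 3).
Certificate R = B(k−1)f/C = k*(k**2 + k + 4)/(3*k**2 + 5*k + 6) gives s_k = k*(-k**2 - k - 4).
s_(k+1) − s_k = -3*k**2 - 5*k - 6 = t_k.

Yes. s_k = k \left(- k^{2} - k - 4\right).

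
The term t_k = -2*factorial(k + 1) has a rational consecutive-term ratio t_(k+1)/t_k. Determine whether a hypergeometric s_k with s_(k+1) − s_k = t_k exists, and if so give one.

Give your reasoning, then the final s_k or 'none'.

no hypergeometric antidifference exists

Ratio r(k) = k + 2.
Gosper form: A/B · C(k+1)/C(k) with A=k + 2, B=1, C=1.
Key eq: (k + 2)·f(k+1) = (1)·f(k) + (1).
d = -1 from the (1,0,0) case.
Bound -1 < 0, so the key equation has no polynomial solution.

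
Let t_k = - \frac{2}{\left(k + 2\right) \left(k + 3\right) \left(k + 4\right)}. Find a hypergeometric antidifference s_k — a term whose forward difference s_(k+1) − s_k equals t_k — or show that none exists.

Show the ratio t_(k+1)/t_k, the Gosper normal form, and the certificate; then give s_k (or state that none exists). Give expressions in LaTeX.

s_k = \frac{k \left(- k - 5\right)}{6 \left(k + 2\right) \left(k + 3\right)}

Step 1: r(k) = (k + 2)/(k + 5).
Gosper form: A/B · C(k+1)/C(k) with A=k + 2, B=k + 5, C=1.
Need (k + 2)·f(k+1) − (k + 4)·f(k) = 1.
d = 2 from the (1,1,0) case.
Coefficient equations give f(k) = k*(k + 5)/12.
Then R = B(k−1)f/C = k*(k + 4)*(k + 5)/12, so s_k = R(k)·t_k = k*(-k - 5)/(6*(k + 2)*(k + 3)).
Δs = -2/(k**3 + 9*k**2 + 26*k + 24), as required.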